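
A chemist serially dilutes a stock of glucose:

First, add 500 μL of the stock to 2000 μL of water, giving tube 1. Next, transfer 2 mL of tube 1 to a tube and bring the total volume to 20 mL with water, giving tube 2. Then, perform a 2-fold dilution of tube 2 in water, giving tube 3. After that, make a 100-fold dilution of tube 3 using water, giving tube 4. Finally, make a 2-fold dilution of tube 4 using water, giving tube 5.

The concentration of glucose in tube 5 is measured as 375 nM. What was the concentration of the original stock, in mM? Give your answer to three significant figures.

7.50 mM

Step 1: 500 μL + 2000 μL = 2500 μL total → factor 2500/500 = 5
Step 2: 2 mL brought to 20 mL → factor 20/2 = 10
Step 3: 2-fold → factor 2
Step 4: 100-fold → factor 100
Step 5: 2-fold → factor 2
Overall dilution factor = 5 × 10 × 2 × 100 × 2 = 20000
Stock = 375 nM × 20000 = 7.500 × 10^6 nM = 7.50 mM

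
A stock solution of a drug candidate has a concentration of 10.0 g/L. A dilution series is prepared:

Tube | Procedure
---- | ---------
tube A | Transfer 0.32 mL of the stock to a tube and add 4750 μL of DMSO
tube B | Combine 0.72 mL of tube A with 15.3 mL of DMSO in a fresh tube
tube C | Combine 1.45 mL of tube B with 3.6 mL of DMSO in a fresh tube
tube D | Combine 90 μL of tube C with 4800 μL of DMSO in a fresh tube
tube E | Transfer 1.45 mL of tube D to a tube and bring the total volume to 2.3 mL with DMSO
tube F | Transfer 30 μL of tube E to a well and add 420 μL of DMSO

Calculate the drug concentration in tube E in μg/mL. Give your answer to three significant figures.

Step 1: 0.32 mL + 4750 μL = 5.07 mL total → factor 5.07/0.32 = 15.844
Step 2: 0.72 mL + 15.3 mL = 16.02 mL total → factor 16.02/0.72 = 22.25
Step 3: 1.45 mL + 3.6 mL = 5.05 mL total → factor 5.05/1.45 = 3.4828
Step 4: 90 μL + 4800 μL = 4890 μL total → factor 4890/90 = 54.333
Step 5: 1.45 mL brought to 2.3 mL → factor 2.3/1.45 = 1.5862
Dilution factor through tube E = 15.844 × 22.25 × 3.4828 × 54.333 × 1.5862 = 1.0581 × 10^5
[tube E] = 10.0 g/L / 1.0581 × 10^5 = 9.451 × 10^-5 g/L = 0.0945 μg/mL

0.0945 μg/mL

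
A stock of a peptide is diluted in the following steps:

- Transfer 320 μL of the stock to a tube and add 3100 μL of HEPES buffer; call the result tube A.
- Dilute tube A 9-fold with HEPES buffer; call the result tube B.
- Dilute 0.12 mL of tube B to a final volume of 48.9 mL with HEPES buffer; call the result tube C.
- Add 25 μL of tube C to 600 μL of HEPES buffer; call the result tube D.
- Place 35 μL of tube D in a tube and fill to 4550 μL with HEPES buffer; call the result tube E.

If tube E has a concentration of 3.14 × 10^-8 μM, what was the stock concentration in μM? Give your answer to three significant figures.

4.00 μM

Step 1: 320 μL + 3100 μL = 3420 μL total → factor 3420/320 = 10.688
Step 2: 9-fold → factor 9
Step 3: 0.12 mL brought to 48.9 mL → factor 48.9/0.12 = 407.5
Step 4: 25 μL + 600 μL = 625 μL total → factor 625/25 = 25
Step 5: 35 μL brought to 4550 μL → factor 4550/35 = 130
Overall dilution factor = 10.688 × 9 × 407.5 × 25 × 130 = 1.2739 × 10^8
Stock = 3.14 × 10^-8 μM × 1.2739 × 10^8 = 4.00 μM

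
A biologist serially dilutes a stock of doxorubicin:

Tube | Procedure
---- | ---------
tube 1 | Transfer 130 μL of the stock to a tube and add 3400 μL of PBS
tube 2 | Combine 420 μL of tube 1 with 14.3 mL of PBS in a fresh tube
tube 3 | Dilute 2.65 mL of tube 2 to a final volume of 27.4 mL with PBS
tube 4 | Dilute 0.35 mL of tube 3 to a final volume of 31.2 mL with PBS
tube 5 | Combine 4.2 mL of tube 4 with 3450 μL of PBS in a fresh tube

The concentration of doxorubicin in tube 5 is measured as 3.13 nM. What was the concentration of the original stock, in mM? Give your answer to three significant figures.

Step 1: 130 μL + 3400 μL = 3530 μL total → factor 3530/130 = 27.154
Step 2: 420 μL + 14.3 mL = 14720 μL total → factor 14720/420 = 35.048
Step 3: 2.65 mL brought to 27.4 mL → factor 27.4/2.65 = 10.34
Step 4: 0.35 mL brought to 31.2 mL → factor 31.2/0.35 = 89.143
Step 5: 4.2 mL + 3450 μL = 7.65 mL total → factor 7.65/4.2 = 1.8214
Overall dilution factor = 27.154 × 35.048 × 10.34 × 89.143 × 1.8214 = 1.5977 × 10^6
Stock = 3.13 nM × 1.5977 × 10^6 = 5.001 × 10^6 nM = 5.00 mM

5.00 mM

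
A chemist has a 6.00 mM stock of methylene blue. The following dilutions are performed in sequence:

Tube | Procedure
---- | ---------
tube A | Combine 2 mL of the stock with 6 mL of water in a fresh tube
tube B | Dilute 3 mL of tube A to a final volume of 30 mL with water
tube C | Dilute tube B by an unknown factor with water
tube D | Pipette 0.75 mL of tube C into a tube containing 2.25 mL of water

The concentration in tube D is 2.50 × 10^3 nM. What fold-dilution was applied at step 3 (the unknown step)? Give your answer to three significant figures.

Step 1: 2 mL + 6 mL = 8 mL total → factor 8/2 = 4
Step 2: 3 mL brought to 30 mL → factor 30/3 = 10
Step 3: unknown factor x
Step 4: 0.75 mL + 2.25 mL = 3 mL total → factor 3/0.75 = 4
Product of known-step factors = 160
Overall factor = 6.00 mM / (2.50 × 10^3 nM) = 2400
x = 2400 / 160 = 15.0

15.0-fold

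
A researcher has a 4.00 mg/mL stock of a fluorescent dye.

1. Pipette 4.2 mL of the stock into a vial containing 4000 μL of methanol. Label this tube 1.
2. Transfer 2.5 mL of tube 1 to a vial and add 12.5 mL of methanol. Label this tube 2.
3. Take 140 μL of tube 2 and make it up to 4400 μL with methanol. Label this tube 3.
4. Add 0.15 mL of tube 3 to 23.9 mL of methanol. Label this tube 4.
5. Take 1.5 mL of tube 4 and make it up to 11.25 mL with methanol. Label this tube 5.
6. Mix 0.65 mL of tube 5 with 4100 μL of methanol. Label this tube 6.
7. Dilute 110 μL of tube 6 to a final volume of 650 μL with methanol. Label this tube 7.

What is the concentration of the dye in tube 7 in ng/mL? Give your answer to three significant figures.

Step 1: 4.2 mL + 4000 μL = 8.2 mL total → factor 8.2/4.2 = 1.9524
Step 2: 2.5 mL + 12.5 mL = 15 mL total → factor 15/2.5 = 6
Step 3: 140 μL brought to 4400 μL → factor 4400/140 = 31.429
Step 4: 0.15 mL + 23.9 mL = 24.05 mL total → factor 24.05/0.15 = 160.33
Step 5: 1.5 mL brought to 11.25 mL → factor 11.25/1.5 = 7.5
Step 6: 0.65 mL + 4100 μL = 4.75 mL total → factor 4.75/0.65 = 7.3077
Step 7: 110 μL brought to 650 μL → factor 650/110 = 5.9091
Overall dilution factor = 1.9524 × 6 × 31.429 × 160.33 × 7.5 × 7.3077 × 5.9091 = 1.9117 × 10^7
Final = 4.00 mg/mL / 1.9117 × 10^7 = 2.092 × 10^-7 mg/mL = 0.209 ng/mL

0.209 ng/mL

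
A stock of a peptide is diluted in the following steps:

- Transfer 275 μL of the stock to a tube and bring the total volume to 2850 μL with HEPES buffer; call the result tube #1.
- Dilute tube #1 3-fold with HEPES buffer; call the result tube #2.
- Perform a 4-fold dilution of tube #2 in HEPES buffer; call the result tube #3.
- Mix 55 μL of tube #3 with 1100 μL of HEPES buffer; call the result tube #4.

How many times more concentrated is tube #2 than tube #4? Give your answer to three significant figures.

Step 1: 275 μL brought to 2850 μL → factor 2850/275 = 10.364
Step 2: 3-fold → factor 3
Step 3: 4-fold → factor 4
Step 4: 55 μL + 1100 μL = 1155 μL total → factor 1155/55 = 21
Dilution factor to tube #2 = 31.091; to tube #4 = 2611.6
[tube #2]/[tube #4] = (factor to tube #4)/(factor to tube #2) = 2611.6/31.091 = 84.0

84.0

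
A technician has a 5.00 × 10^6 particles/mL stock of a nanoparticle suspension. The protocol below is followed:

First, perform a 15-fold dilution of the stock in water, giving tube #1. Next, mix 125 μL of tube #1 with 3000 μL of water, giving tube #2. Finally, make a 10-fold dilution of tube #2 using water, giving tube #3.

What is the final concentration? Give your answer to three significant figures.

Step 1: 15-fold → factor 15
Step 2: 125 μL + 3000 μL = 3125 μL total → factor 3125/125 = 25
Step 3: 10-fold → factor 10
Overall dilution factor = 15 × 25 × 10 = 3750
Final = 5.00 × 10^6 particles/mL / 3750 = 1.33 × 10^3 particles/mL

1.33 × 10^3 particles/mL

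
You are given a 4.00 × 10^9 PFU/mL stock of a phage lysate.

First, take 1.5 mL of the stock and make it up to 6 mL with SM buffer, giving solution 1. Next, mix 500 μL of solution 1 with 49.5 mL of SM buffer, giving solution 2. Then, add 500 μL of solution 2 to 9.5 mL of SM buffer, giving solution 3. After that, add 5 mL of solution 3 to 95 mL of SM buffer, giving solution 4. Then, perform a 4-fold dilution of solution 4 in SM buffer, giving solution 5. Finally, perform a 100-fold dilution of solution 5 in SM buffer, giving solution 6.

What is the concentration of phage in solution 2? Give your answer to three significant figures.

Step 1: 1.5 mL brought to 6 mL → factor 6/1.5 = 4
Step 2: 500 μL + 49.5 mL = 50000 μL total → factor 50000/500 = 100
Dilution factor through solution 2 = 4 × 100 = 400
[solution 2] = 4.00 × 10^9 PFU/mL / 400 = 1.00 × 10^7 PFU/mL

1.00 × 10^7 PFU/mL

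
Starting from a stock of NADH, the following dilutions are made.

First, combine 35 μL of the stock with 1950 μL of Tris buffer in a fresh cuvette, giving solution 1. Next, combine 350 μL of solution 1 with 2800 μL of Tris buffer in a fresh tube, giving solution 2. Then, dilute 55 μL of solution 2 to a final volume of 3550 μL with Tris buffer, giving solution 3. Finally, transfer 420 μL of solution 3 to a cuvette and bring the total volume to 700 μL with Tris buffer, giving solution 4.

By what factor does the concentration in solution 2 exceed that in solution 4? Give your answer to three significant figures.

108

Step 1: 35 μL + 1950 μL = 1985 μL total → factor 1985/35 = 56.714
Step 2: 350 μL + 2800 μL = 3150 μL total → factor 3150/350 = 9
Step 3: 55 μL brought to 3550 μL → factor 3550/55 = 64.545
Step 4: 420 μL brought to 700 μL → factor 700/420 = 1.6667
Dilution factor to solution 2 = 510.43; to solution 4 = 54910
[solution 2]/[solution 4] = (factor to solution 4)/(factor to solution 2) = 54910/510.43 = 108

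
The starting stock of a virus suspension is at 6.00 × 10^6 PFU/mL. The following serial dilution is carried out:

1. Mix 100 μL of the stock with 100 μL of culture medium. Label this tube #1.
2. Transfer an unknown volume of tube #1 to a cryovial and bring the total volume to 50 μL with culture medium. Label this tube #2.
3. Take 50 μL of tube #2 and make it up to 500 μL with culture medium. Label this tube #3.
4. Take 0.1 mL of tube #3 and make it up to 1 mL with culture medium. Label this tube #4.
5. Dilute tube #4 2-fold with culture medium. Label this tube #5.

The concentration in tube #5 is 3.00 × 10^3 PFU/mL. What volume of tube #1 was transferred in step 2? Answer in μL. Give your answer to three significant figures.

10.0 μL

Step 1: 100 μL + 100 μL = 200 μL total → factor 200/100 = 2
Step 2: v brought to 50 μL → factor = 50 μL/v
Step 3: 50 μL brought to 500 μL → factor 500/50 = 10
Step 4: 0.1 mL brought to 1 mL → factor 1/0.1 = 10
Step 5: 2-fold → factor 2
Product of known-step factors = 400
Overall factor = 6.00 × 10^6 PFU/mL / (3.00 × 10^3 PFU/mL) = 2000
Step-2 factor = 2000 / 400 = 5
v = 50 μL / 5 = 10.0 μL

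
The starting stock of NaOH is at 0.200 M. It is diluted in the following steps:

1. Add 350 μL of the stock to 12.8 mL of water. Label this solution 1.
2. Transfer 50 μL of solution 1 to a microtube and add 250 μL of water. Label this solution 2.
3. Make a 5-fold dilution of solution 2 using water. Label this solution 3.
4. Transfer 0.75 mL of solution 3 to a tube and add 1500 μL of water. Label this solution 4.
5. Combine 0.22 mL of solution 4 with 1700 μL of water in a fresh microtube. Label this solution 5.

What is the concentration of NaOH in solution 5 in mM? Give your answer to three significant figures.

0.00678 mM

Step 1: 350 μL + 12.8 mL = 13150 μL total → factor 13150/350 = 37.571
Step 2: 50 μL + 250 μL = 300 μL total → factor 300/50 = 6
Step 3: 5-fold → factor 5
Step 4: 0.75 mL + 1500 μL = 2.25 mL total → factor 2.25/0.75 = 3
Step 5: 0.22 mL + 1700 μL = 1.92 mL total → factor 1.92/0.22 = 8.7273
Overall dilution factor = 37.571 × 6 × 5 × 3 × 8.7273 = 29511
Final = 0.200 M / 29511 = 6.777 × 10^-6 M = 0.00678 mM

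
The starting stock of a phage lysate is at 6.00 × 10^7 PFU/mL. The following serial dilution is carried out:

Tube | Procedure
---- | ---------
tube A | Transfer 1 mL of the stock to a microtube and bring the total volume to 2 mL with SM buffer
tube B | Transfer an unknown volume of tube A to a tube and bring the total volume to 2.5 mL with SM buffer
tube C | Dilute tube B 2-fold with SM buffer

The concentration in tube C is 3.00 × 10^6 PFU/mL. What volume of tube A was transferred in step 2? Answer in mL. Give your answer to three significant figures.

Step 1: 1 mL brought to 2 mL → factor 2/1 = 2
Step 2: v brought to 2.5 mL → factor = 2.5 mL/v
Step 3: 2-fold → factor 2
Product of known-step factors = 4
Overall factor = 6.00 × 10^7 PFU/mL / (3.00 × 10^6 PFU/mL) = 20
Step-2 factor = 20 / 4 = 5
v = 2.5 mL / 5 = 0.500 mL

0.500 mL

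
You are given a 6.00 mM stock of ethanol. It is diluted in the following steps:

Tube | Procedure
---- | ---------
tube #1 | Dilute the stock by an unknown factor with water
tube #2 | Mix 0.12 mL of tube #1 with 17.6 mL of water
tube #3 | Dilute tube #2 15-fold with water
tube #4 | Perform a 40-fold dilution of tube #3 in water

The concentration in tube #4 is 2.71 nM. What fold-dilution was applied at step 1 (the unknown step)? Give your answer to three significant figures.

Step 1: unknown factor x
Step 2: 0.12 mL + 17.6 mL = 17.72 mL total → factor 17.72/0.12 = 147.67
Step 3: 15-fold → factor 15
Step 4: 40-fold → factor 40
Product of known-step factors = 88600
Overall factor = 6.00 mM / (2.71 nM) = 2.214 × 10^6
x = 2.214 × 10^6 / 88600 = 25.0

25.0-fold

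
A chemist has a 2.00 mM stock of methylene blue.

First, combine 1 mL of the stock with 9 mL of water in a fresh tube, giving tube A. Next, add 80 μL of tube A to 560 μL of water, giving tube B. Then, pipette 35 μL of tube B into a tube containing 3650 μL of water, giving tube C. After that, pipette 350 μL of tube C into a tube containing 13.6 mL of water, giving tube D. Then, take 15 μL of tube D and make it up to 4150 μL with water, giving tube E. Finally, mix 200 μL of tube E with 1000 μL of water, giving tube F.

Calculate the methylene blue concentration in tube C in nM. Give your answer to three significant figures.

Step 1: 1 mL + 9 mL = 10 mL total → factor 10/1 = 10
Step 2: 80 μL + 560 μL = 640 μL total → factor 640/80 = 8
Step 3: 35 μL + 3650 μL = 3685 μL total → factor 3685/35 = 105.29
Dilution factor through tube C = 10 × 8 × 105.29 = 8422.9
[tube C] = 2.00 mM / 8422.9 = 0.0002374 mM = 237 nM

237 nM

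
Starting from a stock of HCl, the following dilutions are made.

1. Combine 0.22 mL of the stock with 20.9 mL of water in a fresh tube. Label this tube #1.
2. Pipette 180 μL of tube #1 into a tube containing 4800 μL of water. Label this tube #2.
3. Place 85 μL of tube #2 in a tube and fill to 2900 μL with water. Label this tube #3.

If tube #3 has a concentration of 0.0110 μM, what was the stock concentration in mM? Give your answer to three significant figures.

Step 1: 0.22 mL + 20.9 mL = 21.12 mL total → factor 21.12/0.22 = 96
Step 2: 180 μL + 4800 μL = 4980 μL total → factor 4980/180 = 27.667
Step 3: 85 μL brought to 2900 μL → factor 2900/85 = 34.118
Overall dilution factor = 96 × 27.667 × 34.118 = 90616
Stock = 0.0110 μM × 90616 = 996.8 μM = 0.997 mM

0.997 mM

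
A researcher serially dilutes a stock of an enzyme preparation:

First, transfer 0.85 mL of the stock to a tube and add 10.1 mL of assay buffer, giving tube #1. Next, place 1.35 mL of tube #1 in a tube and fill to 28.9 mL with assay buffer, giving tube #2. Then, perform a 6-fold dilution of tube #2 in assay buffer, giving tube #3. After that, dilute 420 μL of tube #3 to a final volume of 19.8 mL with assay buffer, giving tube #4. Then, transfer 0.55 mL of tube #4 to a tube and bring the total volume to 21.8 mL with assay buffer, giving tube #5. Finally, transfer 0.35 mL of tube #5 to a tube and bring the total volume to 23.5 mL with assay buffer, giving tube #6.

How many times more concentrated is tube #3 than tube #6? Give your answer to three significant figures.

Step 1: 0.85 mL + 10.1 mL = 10.95 mL total → factor 10.95/0.85 = 12.882
Step 2: 1.35 mL brought to 28.9 mL → factor 28.9/1.35 = 21.407
Step 3: 6-fold → factor 6
Step 4: 420 μL brought to 19.8 mL → factor 19800/420 = 47.143
Step 5: 0.55 mL brought to 21.8 mL → factor 21.8/0.55 = 39.636
Step 6: 0.35 mL brought to 23.5 mL → factor 23.5/0.35 = 67.143
Dilution factor to tube #3 = 1654.7; to tube #6 = 2.076 × 10^8
[tube #3]/[tube #6] = (factor to tube #6)/(factor to tube #3) = 2.076 × 10^8/1654.7 = 1.25 × 10^5

1.25 × 10^5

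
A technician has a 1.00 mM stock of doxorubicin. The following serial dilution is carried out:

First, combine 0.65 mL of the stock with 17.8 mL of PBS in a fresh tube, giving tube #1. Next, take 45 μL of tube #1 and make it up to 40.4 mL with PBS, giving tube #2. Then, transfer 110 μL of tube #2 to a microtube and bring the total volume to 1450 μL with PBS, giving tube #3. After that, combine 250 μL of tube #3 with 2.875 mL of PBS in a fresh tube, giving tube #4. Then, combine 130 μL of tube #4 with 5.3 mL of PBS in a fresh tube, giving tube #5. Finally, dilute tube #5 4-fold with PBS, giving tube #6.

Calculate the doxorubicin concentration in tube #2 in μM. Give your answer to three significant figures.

Step 1: 0.65 mL + 17.8 mL = 18.45 mL total → factor 18.45/0.65 = 28.385
Step 2: 45 μL brought to 40.4 mL → factor 40400/45 = 897.78
Dilution factor through tube #2 = 28.385 × 897.78 = 25483
[tube #2] = 1.00 mM / 25483 = 3.924 × 10^-5 mM = 0.0392 μM

0.0392 μM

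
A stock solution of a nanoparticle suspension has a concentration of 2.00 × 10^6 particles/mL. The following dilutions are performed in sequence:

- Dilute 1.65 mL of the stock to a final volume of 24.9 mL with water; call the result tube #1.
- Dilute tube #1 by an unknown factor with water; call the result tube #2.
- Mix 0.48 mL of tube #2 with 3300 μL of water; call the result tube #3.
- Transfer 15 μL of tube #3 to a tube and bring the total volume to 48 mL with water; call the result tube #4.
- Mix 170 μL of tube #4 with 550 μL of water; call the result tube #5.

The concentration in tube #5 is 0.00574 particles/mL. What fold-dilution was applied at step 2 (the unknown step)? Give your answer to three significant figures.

Step 1: 1.65 mL brought to 24.9 mL → factor 24.9/1.65 = 15.091
Step 2: unknown factor x
Step 3: 0.48 mL + 3300 μL = 3.78 mL total → factor 3.78/0.48 = 7.875
Step 4: 15 μL brought to 48 mL → factor 48000/15 = 3200
Step 5: 170 μL + 550 μL = 720 μL total → factor 720/170 = 4.2353
Product of known-step factors = 1.6106 × 10^6
Overall factor = 2.00 × 10^6 particles/mL / (0.00574 particles/mL) = 3.4843 × 10^8
x = 3.4843 × 10^8 / 1.6106 × 10^6 = 216

216-fold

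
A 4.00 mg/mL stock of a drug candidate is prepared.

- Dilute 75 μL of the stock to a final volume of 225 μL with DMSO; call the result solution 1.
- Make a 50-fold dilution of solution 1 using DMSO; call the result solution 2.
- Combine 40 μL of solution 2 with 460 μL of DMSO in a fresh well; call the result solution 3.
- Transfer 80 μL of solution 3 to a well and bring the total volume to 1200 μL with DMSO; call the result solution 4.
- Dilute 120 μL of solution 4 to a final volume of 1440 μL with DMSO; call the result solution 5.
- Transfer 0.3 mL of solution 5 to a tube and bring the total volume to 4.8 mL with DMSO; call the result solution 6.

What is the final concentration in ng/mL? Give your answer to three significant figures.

0.741 ng/mL

Step 1: 75 μL brought to 225 μL → factor 225/75 = 3
Step 2: 50-fold → factor 50
Step 3: 40 μL + 460 μL = 500 μL total → factor 500/40 = 12.5
Step 4: 80 μL brought to 1200 μL → factor 1200/80 = 15
Step 5: 120 μL brought to 1440 μL → factor 1440/120 = 12
Step 6: 0.3 mL brought to 4.8 mL → factor 4.8/0.3 = 16
Overall dilution factor = 3 × 50 × 12.5 × 15 × 12 × 16 = 5.4 × 10^6
Final = 4.00 mg/mL / 5.4 × 10^6 = 7.407 × 10^-7 mg/mL = 0.741 ng/mL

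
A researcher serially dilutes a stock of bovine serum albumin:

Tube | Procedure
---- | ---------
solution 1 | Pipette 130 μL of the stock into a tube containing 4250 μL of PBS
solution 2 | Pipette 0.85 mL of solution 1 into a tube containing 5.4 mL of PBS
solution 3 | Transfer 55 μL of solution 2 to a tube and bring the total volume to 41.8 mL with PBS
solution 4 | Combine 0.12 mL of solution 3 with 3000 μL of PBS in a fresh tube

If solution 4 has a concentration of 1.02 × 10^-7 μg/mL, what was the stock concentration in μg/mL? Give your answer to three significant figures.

Step 1: 130 μL + 4250 μL = 4380 μL total → factor 4380/130 = 33.692
Step 2: 0.85 mL + 5.4 mL = 6.25 mL total → factor 6.25/0.85 = 7.3529
Step 3: 55 μL brought to 41.8 mL → factor 41800/55 = 760
Step 4: 0.12 mL + 3000 μL = 3.12 mL total → factor 3.12/0.12 = 26
Overall dilution factor = 33.692 × 7.3529 × 760 × 26 = 4.8953 × 10^6
Stock = 1.02 × 10^-7 μg/mL × 4.8953 × 10^6 = 0.499 μg/mL

0.499 μg/mL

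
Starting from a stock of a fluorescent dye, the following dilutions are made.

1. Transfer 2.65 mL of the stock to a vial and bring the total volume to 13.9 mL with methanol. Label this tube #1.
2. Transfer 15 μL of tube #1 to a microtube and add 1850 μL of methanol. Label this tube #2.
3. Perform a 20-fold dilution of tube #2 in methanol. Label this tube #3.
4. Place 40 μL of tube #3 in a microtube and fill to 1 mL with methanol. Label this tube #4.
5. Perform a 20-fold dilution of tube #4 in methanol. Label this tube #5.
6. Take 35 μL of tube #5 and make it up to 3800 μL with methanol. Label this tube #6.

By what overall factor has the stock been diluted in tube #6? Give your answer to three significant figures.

Step 1: 2.65 mL brought to 13.9 mL → factor 13.9/2.65 = 5.2453
Step 2: 15 μL + 1850 μL = 1865 μL total → factor 1865/15 = 124.33
Step 3: 20-fold → factor 20
Step 4: 40 μL brought to 1 mL → factor 1000/40 = 25
Step 5: 20-fold → factor 20
Step 6: 35 μL brought to 3800 μL → factor 3800/35 = 108.57
Overall dilution factor = 5.2453 × 124.33 × 20 × 25 × 20 × 108.57 = 7.0806 × 10^8

7.08 × 10^8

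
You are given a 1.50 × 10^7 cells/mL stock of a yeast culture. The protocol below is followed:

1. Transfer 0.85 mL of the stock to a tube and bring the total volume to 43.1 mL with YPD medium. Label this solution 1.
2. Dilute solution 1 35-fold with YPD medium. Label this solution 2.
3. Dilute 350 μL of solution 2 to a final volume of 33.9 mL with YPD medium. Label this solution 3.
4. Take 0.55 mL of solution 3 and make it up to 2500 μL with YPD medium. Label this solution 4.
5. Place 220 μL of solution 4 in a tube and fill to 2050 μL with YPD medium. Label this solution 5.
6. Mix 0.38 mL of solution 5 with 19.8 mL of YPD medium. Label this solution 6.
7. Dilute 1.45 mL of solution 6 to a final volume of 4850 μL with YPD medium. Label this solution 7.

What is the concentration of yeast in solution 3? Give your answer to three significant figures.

Step 1: 0.85 mL brought to 43.1 mL → factor 43.1/0.85 = 50.706
Step 2: 35-fold → factor 35
Step 3: 350 μL brought to 33.9 mL → factor 33900/350 = 96.857
Dilution factor through solution 3 = 50.706 × 35 × 96.857 = 1.7189 × 10^5
[solution 3] = 1.50 × 10^7 cells/mL / 1.7189 × 10^5 = 87.3 cells/mL

87.3 cells/mL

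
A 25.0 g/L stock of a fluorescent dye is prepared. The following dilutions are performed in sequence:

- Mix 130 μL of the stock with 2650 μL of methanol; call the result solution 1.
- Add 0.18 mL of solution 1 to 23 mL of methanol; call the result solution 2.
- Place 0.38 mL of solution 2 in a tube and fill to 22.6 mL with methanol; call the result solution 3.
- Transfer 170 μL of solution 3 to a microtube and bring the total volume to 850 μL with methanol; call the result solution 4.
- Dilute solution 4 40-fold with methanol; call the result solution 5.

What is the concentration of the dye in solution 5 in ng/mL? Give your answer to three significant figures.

0.763 ng/mL

Step 1: 130 μL + 2650 μL = 2780 μL total → factor 2780/130 = 21.385
Step 2: 0.18 mL + 23 mL = 23.18 mL total → factor 23.18/0.18 = 128.78
Step 3: 0.38 mL brought to 22.6 mL → factor 22.6/0.38 = 59.474
Step 4: 170 μL brought to 850 μL → factor 850/170 = 5
Step 5: 40-fold → factor 40
Overall dilution factor = 21.385 × 128.78 × 59.474 × 5 × 40 = 3.2756 × 10^7
Final = 25.0 g/L / 3.2756 × 10^7 = 7.632 × 10^-7 g/L = 0.763 ng/mL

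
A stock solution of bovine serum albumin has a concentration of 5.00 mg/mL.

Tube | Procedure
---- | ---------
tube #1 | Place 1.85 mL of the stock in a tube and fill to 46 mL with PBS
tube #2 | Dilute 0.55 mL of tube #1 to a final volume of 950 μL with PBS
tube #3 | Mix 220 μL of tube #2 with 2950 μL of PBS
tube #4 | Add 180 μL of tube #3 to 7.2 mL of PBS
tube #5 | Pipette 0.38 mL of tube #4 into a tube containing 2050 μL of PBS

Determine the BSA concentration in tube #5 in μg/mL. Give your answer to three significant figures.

Step 1: 1.85 mL brought to 46 mL → factor 46/1.85 = 24.865
Step 2: 0.55 mL brought to 950 μL → factor 0.95/0.55 = 1.7273
Step 3: 220 μL + 2950 μL = 3170 μL total → factor 3170/220 = 14.409
Step 4: 180 μL + 7.2 mL = 7380 μL total → factor 7380/180 = 41
Step 5: 0.38 mL + 2050 μL = 2.43 mL total → factor 2.43/0.38 = 6.3947
Overall dilution factor = 24.865 × 1.7273 × 14.409 × 41 × 6.3947 = 1.6225 × 10^5
Final = 5.00 mg/mL / 1.6225 × 10^5 = 3.082 × 10^-5 mg/mL = 0.0308 μg/mL

0.0308 μg/mL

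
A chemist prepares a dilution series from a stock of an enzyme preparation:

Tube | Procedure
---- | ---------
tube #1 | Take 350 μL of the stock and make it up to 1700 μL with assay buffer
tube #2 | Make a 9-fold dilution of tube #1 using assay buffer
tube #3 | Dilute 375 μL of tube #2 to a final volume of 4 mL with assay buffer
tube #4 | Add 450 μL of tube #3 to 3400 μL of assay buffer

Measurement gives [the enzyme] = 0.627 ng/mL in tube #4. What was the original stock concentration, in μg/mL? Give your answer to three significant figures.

Step 1: 350 μL brought to 1700 μL → factor 1700/350 = 4.8571
Step 2: 9-fold → factor 9
Step 3: 375 μL brought to 4 mL → factor 4000/375 = 10.667
Step 4: 450 μL + 3400 μL = 3850 μL total → factor 3850/450 = 8.5556
Overall dilution factor = 4.8571 × 9 × 10.667 × 8.5556 = 3989.3
Stock = 0.627 ng/mL × 3989.3 = 2501 ng/mL = 2.50 μg/mL

2.50 μg/mL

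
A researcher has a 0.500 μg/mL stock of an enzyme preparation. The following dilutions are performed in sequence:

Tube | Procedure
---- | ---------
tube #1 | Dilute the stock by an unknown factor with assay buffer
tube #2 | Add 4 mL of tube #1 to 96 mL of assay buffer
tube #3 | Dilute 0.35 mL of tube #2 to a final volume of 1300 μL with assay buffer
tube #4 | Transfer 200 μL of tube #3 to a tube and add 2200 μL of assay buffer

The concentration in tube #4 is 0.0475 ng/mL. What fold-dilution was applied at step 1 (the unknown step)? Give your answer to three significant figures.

Step 1: unknown factor x
Step 2: 4 mL + 96 mL = 100 mL total → factor 100/4 = 25
Step 3: 0.35 mL brought to 1300 μL → factor 1.3/0.35 = 3.7143
Step 4: 200 μL + 2200 μL = 2400 μL total → factor 2400/200 = 12
Product of known-step factors = 1114.3
Overall factor = 0.500 μg/mL / (0.0475 ng/mL) = 10526
x = 10526 / 1114.3 = 9.45

9.45-fold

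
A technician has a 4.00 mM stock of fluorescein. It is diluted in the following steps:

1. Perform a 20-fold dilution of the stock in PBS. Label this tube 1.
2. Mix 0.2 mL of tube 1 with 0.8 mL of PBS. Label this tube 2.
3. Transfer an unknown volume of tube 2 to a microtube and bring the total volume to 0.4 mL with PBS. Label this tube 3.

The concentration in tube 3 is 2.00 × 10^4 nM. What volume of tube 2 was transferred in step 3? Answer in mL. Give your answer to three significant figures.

0.200 mL

Step 1: 20-fold → factor 20
Step 2: 0.2 mL + 0.8 mL = 1 mL total → factor 1/0.2 = 5
Step 3: v brought to 0.4 mL → factor = 0.4 mL/v
Product of known-step factors = 100
Overall factor = 4.00 mM / (2.00 × 10^4 nM) = 200
Step-3 factor = 200 / 100 = 2
v = 0.4 mL / 2 = 0.200 mL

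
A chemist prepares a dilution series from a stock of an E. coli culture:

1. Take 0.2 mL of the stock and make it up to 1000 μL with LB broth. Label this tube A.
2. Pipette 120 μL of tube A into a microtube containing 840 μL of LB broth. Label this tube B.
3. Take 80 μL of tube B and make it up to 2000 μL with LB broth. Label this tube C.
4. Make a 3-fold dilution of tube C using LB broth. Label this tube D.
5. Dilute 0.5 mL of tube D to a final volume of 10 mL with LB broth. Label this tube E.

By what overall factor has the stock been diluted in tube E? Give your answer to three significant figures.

6.00 × 10^4

Step 1: 0.2 mL brought to 1000 μL → factor 1/0.2 = 5
Step 2: 120 μL + 840 μL = 960 μL total → factor 960/120 = 8
Step 3: 80 μL brought to 2000 μL → factor 2000/80 = 25
Step 4: 3-fold → factor 3
Step 5: 0.5 mL brought to 10 mL → factor 10/0.5 = 20
Overall dilution factor = 5 × 8 × 25 × 3 × 20 = 60000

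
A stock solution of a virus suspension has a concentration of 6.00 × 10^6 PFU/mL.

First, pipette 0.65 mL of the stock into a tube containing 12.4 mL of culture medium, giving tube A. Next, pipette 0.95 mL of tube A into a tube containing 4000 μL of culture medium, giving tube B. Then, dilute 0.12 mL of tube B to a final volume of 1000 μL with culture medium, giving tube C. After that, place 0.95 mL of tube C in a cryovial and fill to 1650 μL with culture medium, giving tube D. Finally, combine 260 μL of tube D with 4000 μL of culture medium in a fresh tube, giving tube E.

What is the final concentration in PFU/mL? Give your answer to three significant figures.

Step 1: 0.65 mL + 12.4 mL = 13.05 mL total → factor 13.05/0.65 = 20.077
Step 2: 0.95 mL + 4000 μL = 4.95 mL total → factor 4.95/0.95 = 5.2105
Step 3: 0.12 mL brought to 1000 μL → factor 1/0.12 = 8.3333
Step 4: 0.95 mL brought to 1650 μL → factor 1.65/0.95 = 1.7368
Step 5: 260 μL + 4000 μL = 4260 μL total → factor 4260/260 = 16.385
Overall dilution factor = 20.077 × 5.2105 × 8.3333 × 1.7368 × 16.385 = 24808
Final = 6.00 × 10^6 PFU/mL / 24808 = 242 PFU/mL

242 PFU/mL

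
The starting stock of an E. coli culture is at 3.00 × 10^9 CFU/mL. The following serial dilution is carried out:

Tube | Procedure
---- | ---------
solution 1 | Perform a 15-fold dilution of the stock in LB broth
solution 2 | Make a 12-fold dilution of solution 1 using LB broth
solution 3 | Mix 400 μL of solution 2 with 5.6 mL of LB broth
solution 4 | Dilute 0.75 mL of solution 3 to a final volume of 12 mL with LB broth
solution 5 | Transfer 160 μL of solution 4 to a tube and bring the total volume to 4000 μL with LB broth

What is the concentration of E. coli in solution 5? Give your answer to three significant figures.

2.78 × 10^3 CFU/mL

Step 1: 15-fold → factor 15
Step 2: 12-fold → factor 12
Step 3: 400 μL + 5.6 mL = 6000 μL total → factor 6000/400 = 15
Step 4: 0.75 mL brought to 12 mL → factor 12/0.75 = 16
Step 5: 160 μL brought to 4000 μL → factor 4000/160 = 25
Overall dilution factor = 15 × 12 × 15 × 16 × 25 = 1.08 × 10^6
Final = 3.00 × 10^9 CFU/mL / 1.08 × 10^6 = 2.78 × 10^3 CFU/mL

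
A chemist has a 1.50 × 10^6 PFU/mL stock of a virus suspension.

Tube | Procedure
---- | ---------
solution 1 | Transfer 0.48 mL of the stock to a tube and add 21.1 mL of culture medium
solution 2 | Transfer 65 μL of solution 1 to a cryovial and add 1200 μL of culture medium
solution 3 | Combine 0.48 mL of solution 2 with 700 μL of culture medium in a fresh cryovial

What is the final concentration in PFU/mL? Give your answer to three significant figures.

697 PFU/mL

Step 1: 0.48 mL + 21.1 mL = 21.58 mL total → factor 21.58/0.48 = 44.958
Step 2: 65 μL + 1200 μL = 1265 μL total → factor 1265/65 = 19.462
Step 3: 0.48 mL + 700 μL = 1.18 mL total → factor 1.18/0.48 = 2.4583
Overall dilution factor = 44.958 × 19.462 × 2.4583 = 2150.9
Final = 1.50 × 10^6 PFU/mL / 2150.9 = 697 PFU/mL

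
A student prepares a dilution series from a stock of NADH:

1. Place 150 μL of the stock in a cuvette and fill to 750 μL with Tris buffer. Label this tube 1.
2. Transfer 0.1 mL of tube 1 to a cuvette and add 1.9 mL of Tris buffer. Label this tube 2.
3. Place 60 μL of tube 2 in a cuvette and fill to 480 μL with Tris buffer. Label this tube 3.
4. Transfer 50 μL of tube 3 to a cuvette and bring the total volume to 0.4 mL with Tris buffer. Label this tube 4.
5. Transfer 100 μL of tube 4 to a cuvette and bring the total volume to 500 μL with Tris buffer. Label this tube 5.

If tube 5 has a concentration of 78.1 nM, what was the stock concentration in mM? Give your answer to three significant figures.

2.50 mM

Step 1: 150 μL brought to 750 μL → factor 750/150 = 5
Step 2: 0.1 mL + 1.9 mL = 2 mL total → factor 2/0.1 = 20
Step 3: 60 μL brought to 480 μL → factor 480/60 = 8
Step 4: 50 μL brought to 0.4 mL → factor 400/50 = 8
Step 5: 100 μL brought to 500 μL → factor 500/100 = 5
Overall dilution factor = 5 × 20 × 8 × 8 × 5 = 32000
Stock = 78.1 nM × 32000 = 2.499 × 10^6 nM = 2.50 mM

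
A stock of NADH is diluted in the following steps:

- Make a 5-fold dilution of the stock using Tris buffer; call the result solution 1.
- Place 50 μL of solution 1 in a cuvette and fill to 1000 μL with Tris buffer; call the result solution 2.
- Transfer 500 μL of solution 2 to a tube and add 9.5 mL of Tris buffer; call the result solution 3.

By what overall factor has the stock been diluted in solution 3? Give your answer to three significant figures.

Step 1: 5-fold → factor 5
Step 2: 50 μL brought to 1000 μL → factor 1000/50 = 20
Step 3: 500 μL + 9.5 mL = 10000 μL total → factor 10000/500 = 20
Overall dilution factor = 5 × 20 × 20 = 2000

2.00 × 10^3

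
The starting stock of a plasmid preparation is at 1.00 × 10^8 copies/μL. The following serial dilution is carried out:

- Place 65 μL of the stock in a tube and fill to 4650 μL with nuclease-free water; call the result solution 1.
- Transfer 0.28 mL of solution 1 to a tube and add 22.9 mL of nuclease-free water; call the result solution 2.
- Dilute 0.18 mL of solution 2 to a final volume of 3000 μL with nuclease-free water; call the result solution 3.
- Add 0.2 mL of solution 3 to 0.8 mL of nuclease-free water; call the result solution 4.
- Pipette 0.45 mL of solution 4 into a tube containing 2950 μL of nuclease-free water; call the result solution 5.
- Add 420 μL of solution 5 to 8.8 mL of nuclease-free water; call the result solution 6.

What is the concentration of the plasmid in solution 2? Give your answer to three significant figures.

Step 1: 65 μL brought to 4650 μL → factor 4650/65 = 71.538
Step 2: 0.28 mL + 22.9 mL = 23.18 mL total → factor 23.18/0.28 = 82.786
Dilution factor through solution 2 = 71.538 × 82.786 = 5922.4
[solution 2] = 1.00 × 10^8 copies/μL / 5922.4 = 1.69 × 10^4 copies/μL

1.69 × 10^4 copies/μL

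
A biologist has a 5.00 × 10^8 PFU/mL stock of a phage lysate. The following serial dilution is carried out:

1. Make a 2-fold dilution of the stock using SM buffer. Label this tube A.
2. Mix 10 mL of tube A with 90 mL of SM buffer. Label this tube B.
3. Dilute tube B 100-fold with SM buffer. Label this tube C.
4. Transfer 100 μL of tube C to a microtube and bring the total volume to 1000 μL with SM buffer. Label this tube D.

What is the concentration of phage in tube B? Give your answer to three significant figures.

2.50 × 10^7 PFU/mL

Step 1: 2-fold → factor 2
Step 2: 10 mL + 90 mL = 100 mL total → factor 100/10 = 10
Dilution factor through tube B = 2 × 10 = 20
[tube B] = 5.00 × 10^8 PFU/mL / 20 = 2.50 × 10^7 PFU/mL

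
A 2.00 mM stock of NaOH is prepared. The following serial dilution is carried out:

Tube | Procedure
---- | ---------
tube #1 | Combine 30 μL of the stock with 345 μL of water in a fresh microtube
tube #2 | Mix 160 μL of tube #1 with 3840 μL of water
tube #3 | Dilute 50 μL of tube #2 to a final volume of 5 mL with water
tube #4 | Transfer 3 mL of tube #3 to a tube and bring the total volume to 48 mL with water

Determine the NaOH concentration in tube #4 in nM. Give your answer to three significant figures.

4.00 nM

Step 1: 30 μL + 345 μL = 375 μL total → factor 375/30 = 12.5
Step 2: 160 μL + 3840 μL = 4000 μL total → factor 4000/160 = 25
Step 3: 50 μL brought to 5 mL → factor 5000/50 = 100
Step 4: 3 mL brought to 48 mL → factor 48/3 = 16
Overall dilution factor = 12.5 × 25 × 100 × 16 = 5 × 10^5
Final = 2.00 mM / 5 × 10^5 = 4.000 × 10^-6 mM = 4.00 nM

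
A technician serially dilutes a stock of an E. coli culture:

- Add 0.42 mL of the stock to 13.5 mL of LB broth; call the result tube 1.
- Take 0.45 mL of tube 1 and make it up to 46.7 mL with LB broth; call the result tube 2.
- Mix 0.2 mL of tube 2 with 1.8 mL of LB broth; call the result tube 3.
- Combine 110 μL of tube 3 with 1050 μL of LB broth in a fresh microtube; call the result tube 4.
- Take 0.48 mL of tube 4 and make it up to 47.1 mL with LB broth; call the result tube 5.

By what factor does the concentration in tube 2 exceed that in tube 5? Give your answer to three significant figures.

1.03 × 10^4

Step 1: 0.42 mL + 13.5 mL = 13.92 mL total → factor 13.92/0.42 = 33.143
Step 2: 0.45 mL brought to 46.7 mL → factor 46.7/0.45 = 103.78
Step 3: 0.2 mL + 1.8 mL = 2 mL total → factor 2/0.2 = 10
Step 4: 110 μL + 1050 μL = 1160 μL total → factor 1160/110 = 10.545
Step 5: 0.48 mL brought to 47.1 mL → factor 47.1/0.48 = 98.125
Dilution factor to tube 2 = 3439.5; to tube 5 = 3.5591 × 10^7
[tube 2]/[tube 5] = (factor to tube 5)/(factor to tube 2) = 3.5591 × 10^7/3439.5 = 1.03 × 10^4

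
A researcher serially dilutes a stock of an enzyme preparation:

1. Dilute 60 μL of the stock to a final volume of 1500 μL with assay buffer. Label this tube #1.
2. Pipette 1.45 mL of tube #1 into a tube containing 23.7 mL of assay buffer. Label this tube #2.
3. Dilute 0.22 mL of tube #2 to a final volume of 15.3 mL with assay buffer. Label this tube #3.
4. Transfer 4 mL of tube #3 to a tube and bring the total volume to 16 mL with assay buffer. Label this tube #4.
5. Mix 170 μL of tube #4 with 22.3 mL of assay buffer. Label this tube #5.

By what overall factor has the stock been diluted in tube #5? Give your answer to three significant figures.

Step 1: 60 μL brought to 1500 μL → factor 1500/60 = 25
Step 2: 1.45 mL + 23.7 mL = 25.15 mL total → factor 25.15/1.45 = 17.345
Step 3: 0.22 mL brought to 15.3 mL → factor 15.3/0.22 = 69.545
Step 4: 4 mL brought to 16 mL → factor 16/4 = 4
Step 5: 170 μL + 22.3 mL = 22470 μL total → factor 22470/170 = 132.18
Overall dilution factor = 25 × 17.345 × 69.545 × 4 × 132.18 = 1.5944 × 10^7

1.59 × 10^7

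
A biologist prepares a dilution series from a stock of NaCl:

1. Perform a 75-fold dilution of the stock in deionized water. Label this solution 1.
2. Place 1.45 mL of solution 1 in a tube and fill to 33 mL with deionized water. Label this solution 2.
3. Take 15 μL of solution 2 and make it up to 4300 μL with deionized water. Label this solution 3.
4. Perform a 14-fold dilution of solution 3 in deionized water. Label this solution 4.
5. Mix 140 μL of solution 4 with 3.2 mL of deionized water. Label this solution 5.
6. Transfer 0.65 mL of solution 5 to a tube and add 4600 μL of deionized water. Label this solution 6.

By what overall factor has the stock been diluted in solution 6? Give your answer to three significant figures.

1.32 × 10^9

Step 1: 75-fold → factor 75
Step 2: 1.45 mL brought to 33 mL → factor 33/1.45 = 22.759
Step 3: 15 μL brought to 4300 μL → factor 4300/15 = 286.67
Step 4: 14-fold → factor 14
Step 5: 140 μL + 3.2 mL = 3340 μL total → factor 3340/140 = 23.857
Step 6: 0.65 mL + 4600 μL = 5.25 mL total → factor 5.25/0.65 = 8.0769
Overall dilution factor = 75 × 22.759 × 286.67 × 14 × 23.857 × 8.0769 = 1.32 × 10^9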